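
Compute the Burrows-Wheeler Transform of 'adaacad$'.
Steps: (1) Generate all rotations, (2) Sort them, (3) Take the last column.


Rotations (sorted):
  0: $adaacad -> last char: d
  1: aacad$ad -> last char: d
  2: acad$ada -> last char: a
  3: ad$adaac -> last char: c
  4: adaacad$ -> last char: $
  5: cad$adaa -> last char: a
  6: d$adaaca -> last char: a
  7: daacad$a -> last char: a


BWT = ddac$aaa


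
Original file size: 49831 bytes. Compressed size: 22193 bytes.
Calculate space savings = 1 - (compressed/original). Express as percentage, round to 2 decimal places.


ratio = compressed/original = 22193/49831 = 0.445365
savings = 1 - ratio = 1 - 0.445365 = 0.554635
as a percentage: 0.554635 * 100 = 55.46%

Space savings = 1 - 22193/49831 = 55.46%


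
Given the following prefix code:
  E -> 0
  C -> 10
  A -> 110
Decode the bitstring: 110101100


Decoding step by step:
Bits 110 -> A
Bits 10 -> C
Bits 110 -> A
Bits 0 -> E


Decoded message: ACAE


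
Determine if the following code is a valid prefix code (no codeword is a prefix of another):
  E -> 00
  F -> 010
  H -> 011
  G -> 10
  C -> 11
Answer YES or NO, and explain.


Checking each pair (does one codeword prefix another?):
  E='00' vs F='010': no prefix
  E='00' vs H='011': no prefix
  E='00' vs G='10': no prefix
  E='00' vs C='11': no prefix
  F='010' vs E='00': no prefix
  F='010' vs H='011': no prefix
  F='010' vs G='10': no prefix
  F='010' vs C='11': no prefix
  H='011' vs E='00': no prefix
  H='011' vs F='010': no prefix
  H='011' vs G='10': no prefix
  H='011' vs C='11': no prefix
  G='10' vs E='00': no prefix
  G='10' vs F='010': no prefix
  G='10' vs H='011': no prefix
  G='10' vs C='11': no prefix
  C='11' vs E='00': no prefix
  C='11' vs F='010': no prefix
  C='11' vs H='011': no prefix
  C='11' vs G='10': no prefix
No violation found over all pairs.

YES -- this is a valid prefix code. No codeword is a prefix of any other codeword.


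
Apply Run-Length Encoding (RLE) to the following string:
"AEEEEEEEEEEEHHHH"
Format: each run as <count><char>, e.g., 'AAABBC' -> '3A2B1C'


Scanning runs left to right:
  i=0: run of 'A' x 1 -> '1A'
  i=1: run of 'E' x 11 -> '11E'
  i=12: run of 'H' x 4 -> '4H'

RLE = 1A11E4H


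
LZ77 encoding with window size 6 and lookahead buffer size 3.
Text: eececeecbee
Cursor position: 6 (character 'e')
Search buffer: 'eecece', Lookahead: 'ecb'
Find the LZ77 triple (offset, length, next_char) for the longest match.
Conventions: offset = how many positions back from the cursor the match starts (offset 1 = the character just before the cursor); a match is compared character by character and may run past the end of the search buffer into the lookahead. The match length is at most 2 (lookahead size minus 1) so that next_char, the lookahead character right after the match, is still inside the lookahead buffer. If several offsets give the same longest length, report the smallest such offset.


Try each offset into the search buffer:
  offset=1 (pos 5, char 'e'): match length 1
  offset=2 (pos 4, char 'c'): match length 0
  offset=3 (pos 3, char 'e'): match length 2
  offset=4 (pos 2, char 'c'): match length 0
  offset=5 (pos 1, char 'e'): match length 2
  offset=6 (pos 0, char 'e'): match length 1
Longest match has length 2, found at offsets 3, 5; take the smallest, offset 3.
next_char = character at position 6 + 2 = 8 -> 'b'

Best match: offset=3, length=2 (matching 'ec' starting at position 3)
LZ77 triple: (3, 2, 'b')


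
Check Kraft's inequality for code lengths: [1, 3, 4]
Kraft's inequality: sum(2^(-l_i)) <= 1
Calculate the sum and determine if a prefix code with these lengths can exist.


Sum = 2^(-1) + 2^(-3) + 2^(-4)
    = 0.5 + 0.125 + 0.0625
    = 11/16 = 0.6875
Since 0.6875 <= 1, Kraft's inequality IS satisfied.
A prefix code with these lengths CAN exist.

Kraft sum = 0.6875. Satisfied.


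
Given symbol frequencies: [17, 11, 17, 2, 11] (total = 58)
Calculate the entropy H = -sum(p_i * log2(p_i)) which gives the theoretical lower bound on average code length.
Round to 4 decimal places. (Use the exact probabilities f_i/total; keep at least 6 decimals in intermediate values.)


Per-symbol terms -p_i * log2(p_i) with p_i = f_i/58:
  p = 17/58 = 0.293103: log2(p) = -1.770518, -p*log2(p) = 0.518945
  p = 11/58 = 0.189655: log2(p) = -2.398549, -p*log2(p) = 0.454897
  p = 17/58 = 0.293103: log2(p) = -1.770518, -p*log2(p) = 0.518945
  p = 2/58 = 0.034483: log2(p) = -4.857981, -p*log2(p) = 0.167517
  p = 11/58 = 0.189655: log2(p) = -2.398549, -p*log2(p) = 0.454897
H = 0.518945 + 0.454897 + 0.518945 + 0.167517 + 0.454897 = 2.115201

H = 2.1152 bits/symbol


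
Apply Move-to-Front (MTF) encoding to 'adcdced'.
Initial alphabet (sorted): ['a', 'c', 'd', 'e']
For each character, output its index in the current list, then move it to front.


MTF encoding:
'a': index 0 in ['a', 'c', 'd', 'e'] -> ['a', 'c', 'd', 'e']
'd': index 2 in ['a', 'c', 'd', 'e'] -> ['d', 'a', 'c', 'e']
'c': index 2 in ['d', 'a', 'c', 'e'] -> ['c', 'd', 'a', 'e']
'd': index 1 in ['c', 'd', 'a', 'e'] -> ['d', 'c', 'a', 'e']
'c': index 1 in ['d', 'c', 'a', 'e'] -> ['c', 'd', 'a', 'e']
'e': index 3 in ['c', 'd', 'a', 'e'] -> ['e', 'c', 'd', 'a']
'd': index 2 in ['e', 'c', 'd', 'a'] -> ['d', 'e', 'c', 'a']


Output: [0, 2, 2, 1, 1, 3, 2]


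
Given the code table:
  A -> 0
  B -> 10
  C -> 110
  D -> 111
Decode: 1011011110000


Decoding:
10 -> B
110 -> C
111 -> D
10 -> B
0 -> A
0 -> A
0 -> A


Result: BCDBAAA


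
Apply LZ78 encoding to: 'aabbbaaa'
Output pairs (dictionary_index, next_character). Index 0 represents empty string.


LZ78 encoding steps:
Dictionary: {0: ''}
Step 1: w='' (idx 0), next='a' -> output (0, 'a'), add 'a' as idx 1
Step 2: w='a' (idx 1), next='b' -> output (1, 'b'), add 'ab' as idx 2
Step 3: w='' (idx 0), next='b' -> output (0, 'b'), add 'b' as idx 3
Step 4: w='b' (idx 3), next='a' -> output (3, 'a'), add 'ba' as idx 4
Step 5: w='a' (idx 1), next='a' -> output (1, 'a'), add 'aa' as idx 5


Encoded: [(0, 'a'), (1, 'b'), (0, 'b'), (3, 'a'), (1, 'a')]


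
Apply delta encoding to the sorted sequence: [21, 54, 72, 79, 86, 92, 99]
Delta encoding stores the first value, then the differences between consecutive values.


First value: 21
Deltas:
  54 - 21 = 33
  72 - 54 = 18
  79 - 72 = 7
  86 - 79 = 7
  92 - 86 = 6
  99 - 92 = 7


Delta encoded: [21, 33, 18, 7, 7, 6, 7]


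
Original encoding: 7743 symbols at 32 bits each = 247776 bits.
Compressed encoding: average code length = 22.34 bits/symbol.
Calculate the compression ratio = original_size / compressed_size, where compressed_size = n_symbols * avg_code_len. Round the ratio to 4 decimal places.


original_size = n_symbols * orig_bits = 7743 * 32 = 247776 bits
compressed_size = n_symbols * avg_code_len = 7743 * 22.34 = 172978.62 bits
ratio = original_size / compressed_size = 247776 / 172978.62 = 1.4324

Compression ratio = 1.4324


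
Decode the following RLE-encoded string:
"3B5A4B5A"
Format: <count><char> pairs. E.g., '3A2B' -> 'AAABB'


Expanding each <count><char> pair:
  3B -> 'BBB'
  5A -> 'AAAAA'
  4B -> 'BBBB'
  5A -> 'AAAAA'

Decoded = BBBAAAAABBBBAAAAA


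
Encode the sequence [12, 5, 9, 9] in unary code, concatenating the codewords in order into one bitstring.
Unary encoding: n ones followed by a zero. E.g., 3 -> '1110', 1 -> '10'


Encode each number as n ones followed by a terminating 0:
  12 -> 1111111111110 (13 bits)
  5 -> 111110 (6 bits)
  9 -> 1111111110 (10 bits)
  9 -> 1111111110 (10 bits)
Total length = 13 + 6 + 10 + 10 = 39 bits.

Unary([12, 5, 9, 9]) = 111111111111011111011111111101111111110 (39 bits)


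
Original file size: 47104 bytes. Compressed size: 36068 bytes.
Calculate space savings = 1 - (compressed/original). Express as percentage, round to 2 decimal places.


ratio = compressed/original = 36068/47104 = 0.76571
savings = 1 - ratio = 1 - 0.76571 = 0.23429
as a percentage: 0.23429 * 100 = 23.43%

Space savings = 1 - 36068/47104 = 23.43%


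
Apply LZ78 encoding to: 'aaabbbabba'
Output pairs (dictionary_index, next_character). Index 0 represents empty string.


LZ78 encoding steps:
Dictionary: {0: ''}
Step 1: w='' (idx 0), next='a' -> output (0, 'a'), add 'a' as idx 1
Step 2: w='a' (idx 1), next='a' -> output (1, 'a'), add 'aa' as idx 2
Step 3: w='' (idx 0), next='b' -> output (0, 'b'), add 'b' as idx 3
Step 4: w='b' (idx 3), next='b' -> output (3, 'b'), add 'bb' as idx 4
Step 5: w='a' (idx 1), next='b' -> output (1, 'b'), add 'ab' as idx 5
Step 6: w='b' (idx 3), next='a' -> output (3, 'a'), add 'ba' as idx 6


Encoded: [(0, 'a'), (1, 'a'), (0, 'b'), (3, 'b'), (1, 'b'), (3, 'a')]


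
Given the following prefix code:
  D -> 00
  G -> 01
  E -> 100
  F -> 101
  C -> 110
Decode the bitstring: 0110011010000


Decoding step by step:
Bits 01 -> G
Bits 100 -> E
Bits 110 -> C
Bits 100 -> E
Bits 00 -> D


Decoded message: GECED


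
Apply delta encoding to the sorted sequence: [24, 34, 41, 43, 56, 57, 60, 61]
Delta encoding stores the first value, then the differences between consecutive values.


First value: 24
Deltas:
  34 - 24 = 10
  41 - 34 = 7
  43 - 41 = 2
  56 - 43 = 13
  57 - 56 = 1
  60 - 57 = 3
  61 - 60 = 1


Delta encoded: [24, 10, 7, 2, 13, 1, 3, 1]


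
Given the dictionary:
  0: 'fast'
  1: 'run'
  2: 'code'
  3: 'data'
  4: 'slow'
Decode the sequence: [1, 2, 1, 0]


Look up each index in the dictionary:
  1 -> 'run'
  2 -> 'code'
  1 -> 'run'
  0 -> 'fast'

Decoded: "run code run fast"


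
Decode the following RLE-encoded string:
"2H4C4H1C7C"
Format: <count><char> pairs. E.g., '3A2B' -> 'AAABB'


Expanding each <count><char> pair:
  2H -> 'HH'
  4C -> 'CCCC'
  4H -> 'HHHH'
  1C -> 'C'
  7C -> 'CCCCCCC'

Decoded = HHCCCCHHHHCCCCCCCC


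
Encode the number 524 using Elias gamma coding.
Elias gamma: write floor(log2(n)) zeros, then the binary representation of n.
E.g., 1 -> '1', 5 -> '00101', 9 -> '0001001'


num_bits = floor(log2(524)) + 1 = 10
leading_zeros = num_bits - 1 = 9
binary(524) = 1000001100

Elias gamma(524) = '000000000' + '1000001100' = 0000000001000001100 (19 bits)


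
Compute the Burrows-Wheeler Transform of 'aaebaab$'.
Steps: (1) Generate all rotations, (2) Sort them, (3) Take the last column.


Rotations (sorted):
  0: $aaebaab -> last char: b
  1: aab$aaeb -> last char: b
  2: aaebaab$ -> last char: $
  3: ab$aaeba -> last char: a
  4: aebaab$a -> last char: a
  5: b$aaebaa -> last char: a
  6: baab$aae -> last char: e
  7: ebaab$aa -> last char: a


BWT = bb$aaaea


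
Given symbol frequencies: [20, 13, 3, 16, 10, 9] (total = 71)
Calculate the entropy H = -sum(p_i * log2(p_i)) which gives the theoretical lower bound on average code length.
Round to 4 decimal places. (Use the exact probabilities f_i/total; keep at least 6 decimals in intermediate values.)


Per-symbol terms -p_i * log2(p_i) with p_i = f_i/71:
  p = 20/71 = 0.281690: log2(p) = -1.827819, -p*log2(p) = 0.514879
  p = 13/71 = 0.183099: log2(p) = -2.449307, -p*log2(p) = 0.448465
  p = 3/71 = 0.042254: log2(p) = -4.564785, -p*log2(p) = 0.192878
  p = 16/71 = 0.225352: log2(p) = -2.149747, -p*log2(p) = 0.484450
  p = 10/71 = 0.140845: log2(p) = -2.827819, -p*log2(p) = 0.398284
  p = 9/71 = 0.126761: log2(p) = -2.979822, -p*log2(p) = 0.377724
H = 0.514879 + 0.448465 + 0.192878 + 0.484450 + 0.398284 + 0.377724 = 2.416680

H = 2.4167 bits/symbol


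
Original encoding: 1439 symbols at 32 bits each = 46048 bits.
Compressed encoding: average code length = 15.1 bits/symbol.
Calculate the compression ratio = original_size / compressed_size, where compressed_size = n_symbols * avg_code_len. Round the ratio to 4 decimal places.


original_size = n_symbols * orig_bits = 1439 * 32 = 46048 bits
compressed_size = n_symbols * avg_code_len = 1439 * 15.1 = 21728.9 bits
ratio = original_size / compressed_size = 46048 / 21728.9 = 2.1192

Compression ratio = 2.1192


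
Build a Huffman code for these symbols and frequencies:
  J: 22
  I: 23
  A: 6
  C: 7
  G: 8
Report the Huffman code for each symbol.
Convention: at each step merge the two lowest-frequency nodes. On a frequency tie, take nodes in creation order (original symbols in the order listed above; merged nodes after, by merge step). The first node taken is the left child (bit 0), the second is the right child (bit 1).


Huffman tree construction:
Step 1: Merge A(6) + C(7) = 13
Step 2: Merge G(8) + (A+C)(13) = 21
Step 3: Merge (G+(A+C))(21) + J(22) = 43
Step 4: Merge I(23) + ((G+(A+C))+J)(43) = 66
Read each symbol's code off the tree from the root (left child = 0, right child = 1).

Codes:
  J: 11 (length 2)
  I: 0 (length 1)
  A: 1010 (length 4)
  C: 1011 (length 4)
  G: 100 (length 3)
Average code length: 143/66 = 2.1667 bits/symbol


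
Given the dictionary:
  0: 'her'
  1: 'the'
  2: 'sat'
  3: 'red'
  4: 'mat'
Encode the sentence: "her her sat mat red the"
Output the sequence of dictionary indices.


Look up each word in the dictionary:
  'her' -> 0
  'her' -> 0
  'sat' -> 2
  'mat' -> 4
  'red' -> 3
  'the' -> 1

Encoded: [0, 0, 2, 4, 3, 1]


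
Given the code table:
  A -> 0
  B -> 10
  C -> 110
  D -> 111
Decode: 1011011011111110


Decoding:
10 -> B
110 -> C
110 -> C
111 -> D
111 -> D
10 -> B


Result: BCCDDB


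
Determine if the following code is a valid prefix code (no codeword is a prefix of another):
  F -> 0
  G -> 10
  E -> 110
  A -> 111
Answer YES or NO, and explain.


Checking each pair (does one codeword prefix another?):
  F='0' vs G='10': no prefix
  F='0' vs E='110': no prefix
  F='0' vs A='111': no prefix
  G='10' vs F='0': no prefix
  G='10' vs E='110': no prefix
  G='10' vs A='111': no prefix
  E='110' vs F='0': no prefix
  E='110' vs G='10': no prefix
  E='110' vs A='111': no prefix
  A='111' vs F='0': no prefix
  A='111' vs G='10': no prefix
  A='111' vs E='110': no prefix
No violation found over all pairs.

YES -- this is a valid prefix code. No codeword is a prefix of any other codeword.


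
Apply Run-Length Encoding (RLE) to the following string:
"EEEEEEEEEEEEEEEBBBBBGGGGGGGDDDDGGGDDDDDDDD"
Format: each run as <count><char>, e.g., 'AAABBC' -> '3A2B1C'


Scanning runs left to right:
  i=0: run of 'E' x 15 -> '15E'
  i=15: run of 'B' x 5 -> '5B'
  i=20: run of 'G' x 7 -> '7G'
  i=27: run of 'D' x 4 -> '4D'
  i=31: run of 'G' x 3 -> '3G'
  i=34: run of 'D' x 8 -> '8D'

RLE = 15E5B7G4D3G8D


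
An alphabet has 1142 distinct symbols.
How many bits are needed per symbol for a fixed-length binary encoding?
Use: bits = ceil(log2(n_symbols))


log2(1142) = 10.1573
Bracket: 2^10 = 1024 < 1142 <= 2^11 = 2048
So ceil(log2(1142)) = 11

bits = ceil(log2(1142)) = ceil(10.1573) = 11 bits


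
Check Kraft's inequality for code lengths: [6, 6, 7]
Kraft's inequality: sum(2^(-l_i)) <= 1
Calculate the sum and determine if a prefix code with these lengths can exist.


Sum = 2^(-6) + 2^(-6) + 2^(-7)
    = 0.015625 + 0.015625 + 0.0078125
    = 5/128 = 0.0390625
Since 0.0390625 <= 1, Kraft's inequality IS satisfied.
A prefix code with these lengths CAN exist.

Kraft sum = 0.0390625. Satisfied.


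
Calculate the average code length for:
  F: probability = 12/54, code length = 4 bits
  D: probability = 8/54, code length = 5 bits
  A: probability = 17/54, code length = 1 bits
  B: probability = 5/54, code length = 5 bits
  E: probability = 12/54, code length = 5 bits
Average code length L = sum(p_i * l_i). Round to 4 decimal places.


Weighted contributions p_i * l_i:
  F: (12/54) * 4 = 48/54
  D: (8/54) * 5 = 40/54
  A: (17/54) * 1 = 17/54
  B: (5/54) * 5 = 25/54
  E: (12/54) * 5 = 60/54
Sum = (48 + 40 + 17 + 25 + 60)/54 = 190/54

L = 190/54 = 3.5185 bits/symbol


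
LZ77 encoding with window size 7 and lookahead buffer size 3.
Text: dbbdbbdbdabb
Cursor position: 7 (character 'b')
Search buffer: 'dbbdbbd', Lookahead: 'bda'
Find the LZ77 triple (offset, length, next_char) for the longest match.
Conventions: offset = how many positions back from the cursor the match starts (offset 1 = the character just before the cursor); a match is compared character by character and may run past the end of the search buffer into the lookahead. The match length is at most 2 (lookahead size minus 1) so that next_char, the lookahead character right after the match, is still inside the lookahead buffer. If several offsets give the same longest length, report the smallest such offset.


Try each offset into the search buffer:
  offset=1 (pos 6, char 'd'): match length 0
  offset=2 (pos 5, char 'b'): match length 2
  offset=3 (pos 4, char 'b'): match length 1
  offset=4 (pos 3, char 'd'): match length 0
  offset=5 (pos 2, char 'b'): match length 2
  offset=6 (pos 1, char 'b'): match length 1
  offset=7 (pos 0, char 'd'): match length 0
Longest match has length 2, found at offsets 2, 5; take the smallest, offset 2.
next_char = character at position 7 + 2 = 9 -> 'a'

Best match: offset=2, length=2 (matching 'bd' starting at position 5)
LZ77 triple: (2, 2, 'a')


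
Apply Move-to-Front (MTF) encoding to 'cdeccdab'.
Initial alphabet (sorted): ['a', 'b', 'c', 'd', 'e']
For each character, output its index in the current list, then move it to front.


MTF encoding:
'c': index 2 in ['a', 'b', 'c', 'd', 'e'] -> ['c', 'a', 'b', 'd', 'e']
'd': index 3 in ['c', 'a', 'b', 'd', 'e'] -> ['d', 'c', 'a', 'b', 'e']
'e': index 4 in ['d', 'c', 'a', 'b', 'e'] -> ['e', 'd', 'c', 'a', 'b']
'c': index 2 in ['e', 'd', 'c', 'a', 'b'] -> ['c', 'e', 'd', 'a', 'b']
'c': index 0 in ['c', 'e', 'd', 'a', 'b'] -> ['c', 'e', 'd', 'a', 'b']
'd': index 2 in ['c', 'e', 'd', 'a', 'b'] -> ['d', 'c', 'e', 'a', 'b']
'a': index 3 in ['d', 'c', 'e', 'a', 'b'] -> ['a', 'd', 'c', 'e', 'b']
'b': index 4 in ['a', 'd', 'c', 'e', 'b'] -> ['b', 'a', 'd', 'c', 'e']


Output: [2, 3, 4, 2, 0, 2, 3, 4]


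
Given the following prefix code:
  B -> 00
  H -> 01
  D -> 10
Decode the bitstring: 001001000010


Decoding step by step:
Bits 00 -> B
Bits 10 -> D
Bits 01 -> H
Bits 00 -> B
Bits 00 -> B
Bits 10 -> D


Decoded message: BDHBBD


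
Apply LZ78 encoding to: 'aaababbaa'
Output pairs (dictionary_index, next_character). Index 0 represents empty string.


LZ78 encoding steps:
Dictionary: {0: ''}
Step 1: w='' (idx 0), next='a' -> output (0, 'a'), add 'a' as idx 1
Step 2: w='a' (idx 1), next='a' -> output (1, 'a'), add 'aa' as idx 2
Step 3: w='' (idx 0), next='b' -> output (0, 'b'), add 'b' as idx 3
Step 4: w='a' (idx 1), next='b' -> output (1, 'b'), add 'ab' as idx 4
Step 5: w='b' (idx 3), next='a' -> output (3, 'a'), add 'ba' as idx 5
Step 6: w='a' (idx 1), end of input -> output (1, '')


Encoded: [(0, 'a'), (1, 'a'), (0, 'b'), (1, 'b'), (3, 'a'), (1, '')]


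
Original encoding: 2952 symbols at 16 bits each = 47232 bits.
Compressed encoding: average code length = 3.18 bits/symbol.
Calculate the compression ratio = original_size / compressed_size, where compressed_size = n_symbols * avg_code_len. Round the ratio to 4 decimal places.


original_size = n_symbols * orig_bits = 2952 * 16 = 47232 bits
compressed_size = n_symbols * avg_code_len = 2952 * 3.18 = 9387.36 bits
ratio = original_size / compressed_size = 47232 / 9387.36 = 5.0314

Compression ratio = 5.0314


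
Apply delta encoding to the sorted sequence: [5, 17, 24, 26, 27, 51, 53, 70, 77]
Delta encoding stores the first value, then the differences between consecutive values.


First value: 5
Deltas:
  17 - 5 = 12
  24 - 17 = 7
  26 - 24 = 2
  27 - 26 = 1
  51 - 27 = 24
  53 - 51 = 2
  70 - 53 = 17
  77 - 70 = 7


Delta encoded: [5, 12, 7, 2, 1, 24, 2, 17, 7]


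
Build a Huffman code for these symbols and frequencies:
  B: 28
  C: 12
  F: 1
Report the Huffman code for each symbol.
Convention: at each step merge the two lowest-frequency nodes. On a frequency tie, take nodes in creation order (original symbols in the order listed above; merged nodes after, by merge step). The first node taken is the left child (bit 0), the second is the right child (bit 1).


Huffman tree construction:
Step 1: Merge F(1) + C(12) = 13
Step 2: Merge (F+C)(13) + B(28) = 41
Read each symbol's code off the tree from the root (left child = 0, right child = 1).

Codes:
  B: 1 (length 1)
  C: 01 (length 2)
  F: 00 (length 2)
Average code length: 54/41 = 1.3171 bits/symbol


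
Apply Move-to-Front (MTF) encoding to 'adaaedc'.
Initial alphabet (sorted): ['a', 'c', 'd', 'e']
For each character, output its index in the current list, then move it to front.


MTF encoding:
'a': index 0 in ['a', 'c', 'd', 'e'] -> ['a', 'c', 'd', 'e']
'd': index 2 in ['a', 'c', 'd', 'e'] -> ['d', 'a', 'c', 'e']
'a': index 1 in ['d', 'a', 'c', 'e'] -> ['a', 'd', 'c', 'e']
'a': index 0 in ['a', 'd', 'c', 'e'] -> ['a', 'd', 'c', 'e']
'e': index 3 in ['a', 'd', 'c', 'e'] -> ['e', 'a', 'd', 'c']
'd': index 2 in ['e', 'a', 'd', 'c'] -> ['d', 'e', 'a', 'c']
'c': index 3 in ['d', 'e', 'a', 'c'] -> ['c', 'd', 'e', 'a']


Output: [0, 2, 1, 0, 3, 2, 3]


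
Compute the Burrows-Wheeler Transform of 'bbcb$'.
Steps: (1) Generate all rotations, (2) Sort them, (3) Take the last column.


Rotations (sorted):
  0: $bbcb -> last char: b
  1: b$bbc -> last char: c
  2: bbcb$ -> last char: $
  3: bcb$b -> last char: b
  4: cb$bb -> last char: b


BWT = bc$bb


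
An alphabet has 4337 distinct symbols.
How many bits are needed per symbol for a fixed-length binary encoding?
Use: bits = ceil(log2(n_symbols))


log2(4337) = 12.0825
Bracket: 2^12 = 4096 < 4337 <= 2^13 = 8192
So ceil(log2(4337)) = 13

bits = ceil(log2(4337)) = ceil(12.0825) = 13 bits


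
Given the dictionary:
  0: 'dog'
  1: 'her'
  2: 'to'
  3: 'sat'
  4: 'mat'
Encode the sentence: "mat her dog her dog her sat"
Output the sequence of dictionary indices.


Look up each word in the dictionary:
  'mat' -> 4
  'her' -> 1
  'dog' -> 0
  'her' -> 1
  'dog' -> 0
  'her' -> 1
  'sat' -> 3

Encoded: [4, 1, 0, 1, 0, 1, 3]


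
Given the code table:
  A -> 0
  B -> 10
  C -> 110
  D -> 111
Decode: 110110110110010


Decoding:
110 -> C
110 -> C
110 -> C
110 -> C
0 -> A
10 -> B


Result: CCCCAB


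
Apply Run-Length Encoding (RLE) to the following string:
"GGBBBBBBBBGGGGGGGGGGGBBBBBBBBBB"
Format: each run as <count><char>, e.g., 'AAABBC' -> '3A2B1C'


Scanning runs left to right:
  i=0: run of 'G' x 2 -> '2G'
  i=2: run of 'B' x 8 -> '8B'
  i=10: run of 'G' x 11 -> '11G'
  i=21: run of 'B' x 10 -> '10B'

RLE = 2G8B11G10B


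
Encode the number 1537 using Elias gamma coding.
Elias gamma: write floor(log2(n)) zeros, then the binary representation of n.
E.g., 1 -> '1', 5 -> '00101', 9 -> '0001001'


num_bits = floor(log2(1537)) + 1 = 11
leading_zeros = num_bits - 1 = 10
binary(1537) = 11000000001

Elias gamma(1537) = '0000000000' + '11000000001' = 000000000011000000001 (21 bits)


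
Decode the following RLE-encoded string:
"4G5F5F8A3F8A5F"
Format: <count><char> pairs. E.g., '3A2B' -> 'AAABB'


Expanding each <count><char> pair:
  4G -> 'GGGG'
  5F -> 'FFFFF'
  5F -> 'FFFFF'
  8A -> 'AAAAAAAA'
  3F -> 'FFF'
  8A -> 'AAAAAAAA'
  5F -> 'FFFFF'

Decoded = GGGGFFFFFFFFFFAAAAAAAAFFFAAAAAAAAFFFFF


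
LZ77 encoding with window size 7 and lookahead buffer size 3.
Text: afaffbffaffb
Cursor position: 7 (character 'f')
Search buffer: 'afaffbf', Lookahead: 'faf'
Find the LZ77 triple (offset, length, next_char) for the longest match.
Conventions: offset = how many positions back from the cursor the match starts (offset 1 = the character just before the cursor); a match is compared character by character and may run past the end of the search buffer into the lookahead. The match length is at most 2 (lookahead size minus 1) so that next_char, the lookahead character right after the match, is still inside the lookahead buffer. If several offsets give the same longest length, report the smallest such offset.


Try each offset into the search buffer:
  offset=1 (pos 6, char 'f'): match length 1
  offset=2 (pos 5, char 'b'): match length 0
  offset=3 (pos 4, char 'f'): match length 1
  offset=4 (pos 3, char 'f'): match length 1
  offset=5 (pos 2, char 'a'): match length 0
  offset=6 (pos 1, char 'f'): match length 2
  offset=7 (pos 0, char 'a'): match length 0
Longest match has length 2 at offset 6.
next_char = character at position 7 + 2 = 9 -> 'f'

Best match: offset=6, length=2 (matching 'fa' starting at position 1)
LZ77 triple: (6, 2, 'f')


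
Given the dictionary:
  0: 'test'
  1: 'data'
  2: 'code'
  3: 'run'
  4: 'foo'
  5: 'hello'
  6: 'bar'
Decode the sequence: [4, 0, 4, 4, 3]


Look up each index in the dictionary:
  4 -> 'foo'
  0 -> 'test'
  4 -> 'foo'
  4 -> 'foo'
  3 -> 'run'

Decoded: "foo test foo foo run"


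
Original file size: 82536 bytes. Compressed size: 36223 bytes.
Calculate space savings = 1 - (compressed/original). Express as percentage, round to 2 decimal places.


ratio = compressed/original = 36223/82536 = 0.438875
savings = 1 - ratio = 1 - 0.438875 = 0.561125
as a percentage: 0.561125 * 100 = 56.11%

Space savings = 1 - 36223/82536 = 56.11%


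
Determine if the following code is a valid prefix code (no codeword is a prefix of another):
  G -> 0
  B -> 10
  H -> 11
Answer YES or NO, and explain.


Checking each pair (does one codeword prefix another?):
  G='0' vs B='10': no prefix
  G='0' vs H='11': no prefix
  B='10' vs G='0': no prefix
  B='10' vs H='11': no prefix
  H='11' vs G='0': no prefix
  H='11' vs B='10': no prefix
No violation found over all pairs.

YES -- this is a valid prefix code. No codeword is a prefix of any other codeword.


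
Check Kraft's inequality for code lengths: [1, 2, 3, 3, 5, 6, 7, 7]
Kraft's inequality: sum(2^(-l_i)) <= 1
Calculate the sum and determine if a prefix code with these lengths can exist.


Sum = 2^(-1) + 2^(-2) + 2^(-3) + 2^(-3) + 2^(-5) + 2^(-6) + 2^(-7) + 2^(-7)
    = 0.5 + 0.25 + 0.125 + 0.125 + 0.03125 + 0.015625 + 0.0078125 + 0.0078125
    = 136/128 = 1.0625
Since 1.0625 > 1, Kraft's inequality is NOT satisfied.
A prefix code with these lengths CANNOT exist.

Kraft sum = 1.0625. Not satisfied.


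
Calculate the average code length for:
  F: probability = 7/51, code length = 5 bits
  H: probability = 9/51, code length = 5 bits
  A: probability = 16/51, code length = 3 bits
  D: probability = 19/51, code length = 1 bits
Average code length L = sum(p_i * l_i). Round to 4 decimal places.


Weighted contributions p_i * l_i:
  F: (7/51) * 5 = 35/51
  H: (9/51) * 5 = 45/51
  A: (16/51) * 3 = 48/51
  D: (19/51) * 1 = 19/51
Sum = (35 + 45 + 48 + 19)/51 = 147/51

L = 147/51 = 2.8824 bits/symbol


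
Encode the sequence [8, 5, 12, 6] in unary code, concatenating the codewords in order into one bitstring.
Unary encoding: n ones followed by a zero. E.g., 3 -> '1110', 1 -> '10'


Encode each number as n ones followed by a terminating 0:
  8 -> 111111110 (9 bits)
  5 -> 111110 (6 bits)
  12 -> 1111111111110 (13 bits)
  6 -> 1111110 (7 bits)
Total length = 9 + 6 + 13 + 7 = 35 bits.

Unary([8, 5, 12, 6]) = 11111111011111011111111111101111110 (35 bits)


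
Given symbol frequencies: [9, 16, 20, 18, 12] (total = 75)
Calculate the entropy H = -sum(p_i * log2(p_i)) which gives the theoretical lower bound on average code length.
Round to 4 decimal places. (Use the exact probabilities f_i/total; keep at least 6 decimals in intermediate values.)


Per-symbol terms -p_i * log2(p_i) with p_i = f_i/75:
  p = 9/75 = 0.120000: log2(p) = -3.058894, -p*log2(p) = 0.367067
  p = 16/75 = 0.213333: log2(p) = -2.228819, -p*log2(p) = 0.475481
  p = 20/75 = 0.266667: log2(p) = -1.906891, -p*log2(p) = 0.508504
  p = 18/75 = 0.240000: log2(p) = -2.058894, -p*log2(p) = 0.494134
  p = 12/75 = 0.160000: log2(p) = -2.643856, -p*log2(p) = 0.423017
H = 0.367067 + 0.475481 + 0.508504 + 0.494134 + 0.423017 = 2.268203

H = 2.2682 bits/symbol


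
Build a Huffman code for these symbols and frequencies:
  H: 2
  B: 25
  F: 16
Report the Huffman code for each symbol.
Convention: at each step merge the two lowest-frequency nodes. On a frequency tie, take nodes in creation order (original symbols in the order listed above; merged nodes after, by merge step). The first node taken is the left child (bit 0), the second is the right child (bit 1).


Huffman tree construction:
Step 1: Merge H(2) + F(16) = 18
Step 2: Merge (H+F)(18) + B(25) = 43
Read each symbol's code off the tree from the root (left child = 0, right child = 1).

Codes:
  H: 00 (length 2)
  B: 1 (length 1)
  F: 01 (length 2)
Average code length: 61/43 = 1.4186 bits/symbol


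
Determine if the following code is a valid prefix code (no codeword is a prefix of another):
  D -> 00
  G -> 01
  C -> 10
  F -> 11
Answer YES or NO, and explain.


Checking each pair (does one codeword prefix another?):
  D='00' vs G='01': no prefix
  D='00' vs C='10': no prefix
  D='00' vs F='11': no prefix
  G='01' vs D='00': no prefix
  G='01' vs C='10': no prefix
  G='01' vs F='11': no prefix
  C='10' vs D='00': no prefix
  C='10' vs G='01': no prefix
  C='10' vs F='11': no prefix
  F='11' vs D='00': no prefix
  F='11' vs G='01': no prefix
  F='11' vs C='10': no prefix
No violation found over all pairs.

YES -- this is a valid prefix code. No codeword is a prefix of any other codeword.


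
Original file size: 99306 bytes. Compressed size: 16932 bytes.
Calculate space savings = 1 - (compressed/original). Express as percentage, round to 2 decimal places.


ratio = compressed/original = 16932/99306 = 0.170503
savings = 1 - ratio = 1 - 0.170503 = 0.829497
as a percentage: 0.829497 * 100 = 82.95%

Space savings = 1 - 16932/99306 = 82.95%


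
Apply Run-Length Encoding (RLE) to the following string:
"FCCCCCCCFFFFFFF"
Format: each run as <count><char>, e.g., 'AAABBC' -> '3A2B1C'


Scanning runs left to right:
  i=0: run of 'F' x 1 -> '1F'
  i=1: run of 'C' x 7 -> '7C'
  i=8: run of 'F' x 7 -> '7F'

RLE = 1F7C7F


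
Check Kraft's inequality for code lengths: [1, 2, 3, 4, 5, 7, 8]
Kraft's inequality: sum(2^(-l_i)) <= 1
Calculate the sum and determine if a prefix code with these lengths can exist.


Sum = 2^(-1) + 2^(-2) + 2^(-3) + 2^(-4) + 2^(-5) + 2^(-7) + 2^(-8)
    = 0.5 + 0.25 + 0.125 + 0.0625 + 0.03125 + 0.0078125 + 0.00390625
    = 251/256 = 0.98046875
Since 0.98046875 <= 1, Kraft's inequality IS satisfied.
A prefix code with these lengths CAN exist.

Kraft sum = 0.98046875. Satisfied.


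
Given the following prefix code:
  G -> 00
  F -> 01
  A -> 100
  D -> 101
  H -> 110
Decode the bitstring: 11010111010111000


Decoding step by step:
Bits 110 -> H
Bits 101 -> D
Bits 110 -> H
Bits 101 -> D
Bits 110 -> H
Bits 00 -> G


Decoded message: HDHDHG


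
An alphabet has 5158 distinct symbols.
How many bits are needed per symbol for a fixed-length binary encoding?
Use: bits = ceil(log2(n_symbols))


log2(5158) = 12.3326
Bracket: 2^12 = 4096 < 5158 <= 2^13 = 8192
So ceil(log2(5158)) = 13

bits = ceil(log2(5158)) = ceil(12.3326) = 13 bits


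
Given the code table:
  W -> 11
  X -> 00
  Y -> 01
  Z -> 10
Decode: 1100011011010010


Decoding:
11 -> W
00 -> X
01 -> Y
10 -> Z
11 -> W
01 -> Y
00 -> X
10 -> Z


Result: WXYZWYXZ


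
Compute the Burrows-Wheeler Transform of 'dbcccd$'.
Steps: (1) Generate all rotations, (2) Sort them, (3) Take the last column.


Rotations (sorted):
  0: $dbcccd -> last char: d
  1: bcccd$d -> last char: d
  2: cccd$db -> last char: b
  3: ccd$dbc -> last char: c
  4: cd$dbcc -> last char: c
  5: d$dbccc -> last char: c
  6: dbcccd$ -> last char: $


BWT = ddbccc$


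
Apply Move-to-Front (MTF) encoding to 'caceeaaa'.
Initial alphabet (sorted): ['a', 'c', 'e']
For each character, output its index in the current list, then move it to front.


MTF encoding:
'c': index 1 in ['a', 'c', 'e'] -> ['c', 'a', 'e']
'a': index 1 in ['c', 'a', 'e'] -> ['a', 'c', 'e']
'c': index 1 in ['a', 'c', 'e'] -> ['c', 'a', 'e']
'e': index 2 in ['c', 'a', 'e'] -> ['e', 'c', 'a']
'e': index 0 in ['e', 'c', 'a'] -> ['e', 'c', 'a']
'a': index 2 in ['e', 'c', 'a'] -> ['a', 'e', 'c']
'a': index 0 in ['a', 'e', 'c'] -> ['a', 'e', 'c']
'a': index 0 in ['a', 'e', 'c'] -> ['a', 'e', 'c']


Output: [1, 1, 1, 2, 0, 2, 0, 0]


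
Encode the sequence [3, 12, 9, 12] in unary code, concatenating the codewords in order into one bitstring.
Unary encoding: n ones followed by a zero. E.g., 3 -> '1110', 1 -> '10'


Encode each number as n ones followed by a terminating 0:
  3 -> 1110 (4 bits)
  12 -> 1111111111110 (13 bits)
  9 -> 1111111110 (10 bits)
  12 -> 1111111111110 (13 bits)
Total length = 4 + 13 + 10 + 13 = 40 bits.

Unary([3, 12, 9, 12]) = 1110111111111111011111111101111111111110 (40 bits)


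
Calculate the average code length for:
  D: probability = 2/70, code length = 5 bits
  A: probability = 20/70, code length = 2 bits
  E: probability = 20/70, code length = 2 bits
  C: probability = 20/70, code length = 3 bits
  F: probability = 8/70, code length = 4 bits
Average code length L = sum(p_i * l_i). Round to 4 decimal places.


Weighted contributions p_i * l_i:
  D: (2/70) * 5 = 10/70
  A: (20/70) * 2 = 40/70
  E: (20/70) * 2 = 40/70
  C: (20/70) * 3 = 60/70
  F: (8/70) * 4 = 32/70
Sum = (10 + 40 + 40 + 60 + 32)/70 = 182/70

L = 182/70 = 2.6000 bits/symbol


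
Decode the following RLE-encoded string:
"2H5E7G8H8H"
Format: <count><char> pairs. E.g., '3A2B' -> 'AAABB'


Expanding each <count><char> pair:
  2H -> 'HH'
  5E -> 'EEEEE'
  7G -> 'GGGGGGG'
  8H -> 'HHHHHHHH'
  8H -> 'HHHHHHHH'

Decoded = HHEEEEEGGGGGGGHHHHHHHHHHHHHHHH


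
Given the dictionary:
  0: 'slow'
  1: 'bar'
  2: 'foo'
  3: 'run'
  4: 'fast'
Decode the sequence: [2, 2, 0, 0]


Look up each index in the dictionary:
  2 -> 'foo'
  2 -> 'foo'
  0 -> 'slow'
  0 -> 'slow'

Decoded: "foo foo slow slow"


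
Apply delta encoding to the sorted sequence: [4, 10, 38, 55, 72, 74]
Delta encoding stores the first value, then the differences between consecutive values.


First value: 4
Deltas:
  10 - 4 = 6
  38 - 10 = 28
  55 - 38 = 17
  72 - 55 = 17
  74 - 72 = 2


Delta encoded: [4, 6, 28, 17, 17, 2]


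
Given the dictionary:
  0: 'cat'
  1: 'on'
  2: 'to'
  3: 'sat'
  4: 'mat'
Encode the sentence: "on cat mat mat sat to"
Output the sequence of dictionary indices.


Look up each word in the dictionary:
  'on' -> 1
  'cat' -> 0
  'mat' -> 4
  'mat' -> 4
  'sat' -> 3
  'to' -> 2

Encoded: [1, 0, 4, 4, 3, 2]


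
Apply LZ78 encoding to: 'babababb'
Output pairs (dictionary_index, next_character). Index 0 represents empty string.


LZ78 encoding steps:
Dictionary: {0: ''}
Step 1: w='' (idx 0), next='b' -> output (0, 'b'), add 'b' as idx 1
Step 2: w='' (idx 0), next='a' -> output (0, 'a'), add 'a' as idx 2
Step 3: w='b' (idx 1), next='a' -> output (1, 'a'), add 'ba' as idx 3
Step 4: w='ba' (idx 3), next='b' -> output (3, 'b'), add 'bab' as idx 4
Step 5: w='b' (idx 1), end of input -> output (1, '')


Encoded: [(0, 'b'), (0, 'a'), (1, 'a'), (3, 'b'), (1, '')]


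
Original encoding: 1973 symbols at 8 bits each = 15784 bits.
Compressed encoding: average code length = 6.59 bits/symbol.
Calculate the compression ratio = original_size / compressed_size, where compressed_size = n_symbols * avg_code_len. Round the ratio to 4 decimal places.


original_size = n_symbols * orig_bits = 1973 * 8 = 15784 bits
compressed_size = n_symbols * avg_code_len = 1973 * 6.59 = 13002.07 bits
ratio = original_size / compressed_size = 15784 / 13002.07 = 1.214

Compression ratio = 1.214


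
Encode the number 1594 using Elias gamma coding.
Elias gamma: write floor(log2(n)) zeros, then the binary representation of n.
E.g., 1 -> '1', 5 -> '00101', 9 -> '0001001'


num_bits = floor(log2(1594)) + 1 = 11
leading_zeros = num_bits - 1 = 10
binary(1594) = 11000111010

Elias gamma(1594) = '0000000000' + '11000111010' = 000000000011000111010 (21 bits)


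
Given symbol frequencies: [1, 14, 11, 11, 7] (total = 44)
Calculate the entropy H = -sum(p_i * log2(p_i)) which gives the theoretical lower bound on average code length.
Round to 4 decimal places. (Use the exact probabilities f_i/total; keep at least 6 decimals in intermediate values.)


Per-symbol terms -p_i * log2(p_i) with p_i = f_i/44:
  p = 1/44 = 0.022727: log2(p) = -5.459432, -p*log2(p) = 0.124078
  p = 14/44 = 0.318182: log2(p) = -1.652077, -p*log2(p) = 0.525661
  p = 11/44 = 0.250000: log2(p) = -2.000000, -p*log2(p) = 0.500000
  p = 11/44 = 0.250000: log2(p) = -2.000000, -p*log2(p) = 0.500000
  p = 7/44 = 0.159091: log2(p) = -2.652077, -p*log2(p) = 0.421921
H = 0.124078 + 0.525661 + 0.500000 + 0.500000 + 0.421921 = 2.071660

H = 2.0717 bits/symbol


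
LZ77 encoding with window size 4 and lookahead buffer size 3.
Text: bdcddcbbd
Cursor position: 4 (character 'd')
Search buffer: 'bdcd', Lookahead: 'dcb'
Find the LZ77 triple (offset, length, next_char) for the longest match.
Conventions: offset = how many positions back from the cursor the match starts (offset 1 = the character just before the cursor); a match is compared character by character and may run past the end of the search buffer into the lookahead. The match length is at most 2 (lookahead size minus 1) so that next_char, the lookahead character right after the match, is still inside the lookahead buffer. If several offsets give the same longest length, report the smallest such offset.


Try each offset into the search buffer:
  offset=1 (pos 3, char 'd'): match length 1
  offset=2 (pos 2, char 'c'): match length 0
  offset=3 (pos 1, char 'd'): match length 2
  offset=4 (pos 0, char 'b'): match length 0
Longest match has length 2 at offset 3.
next_char = character at position 4 + 2 = 6 -> 'b'

Best match: offset=3, length=2 (matching 'dc' starting at position 1)
LZ77 triple: (3, 2, 'b')


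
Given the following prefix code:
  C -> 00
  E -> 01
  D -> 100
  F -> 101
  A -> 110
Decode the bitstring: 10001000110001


Decoding step by step:
Bits 100 -> D
Bits 01 -> E
Bits 00 -> C
Bits 01 -> E
Bits 100 -> D
Bits 01 -> E


Decoded message: DECEDE


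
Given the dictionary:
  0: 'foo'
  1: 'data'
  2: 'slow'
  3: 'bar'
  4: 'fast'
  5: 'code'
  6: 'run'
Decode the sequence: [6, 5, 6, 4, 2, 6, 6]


Look up each index in the dictionary:
  6 -> 'run'
  5 -> 'code'
  6 -> 'run'
  4 -> 'fast'
  2 -> 'slow'
  6 -> 'run'
  6 -> 'run'

Decoded: "run code run fast slow run run"


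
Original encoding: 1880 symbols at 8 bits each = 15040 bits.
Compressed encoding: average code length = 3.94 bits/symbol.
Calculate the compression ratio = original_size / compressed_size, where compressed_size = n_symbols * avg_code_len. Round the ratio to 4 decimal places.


original_size = n_symbols * orig_bits = 1880 * 8 = 15040 bits
compressed_size = n_symbols * avg_code_len = 1880 * 3.94 = 7407.2 bits
ratio = original_size / compressed_size = 15040 / 7407.2 = 2.0305

Compression ratio = 2.0305


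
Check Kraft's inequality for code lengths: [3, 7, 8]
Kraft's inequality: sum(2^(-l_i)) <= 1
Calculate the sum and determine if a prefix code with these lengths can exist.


Sum = 2^(-3) + 2^(-7) + 2^(-8)
    = 0.125 + 0.0078125 + 0.00390625
    = 35/256 = 0.13671875
Since 0.13671875 <= 1, Kraft's inequality IS satisfied.
A prefix code with these lengths CAN exist.

Kraft sum = 0.13671875. Satisfied.


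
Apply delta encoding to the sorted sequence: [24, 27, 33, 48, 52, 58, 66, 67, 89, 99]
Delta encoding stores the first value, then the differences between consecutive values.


First value: 24
Deltas:
  27 - 24 = 3
  33 - 27 = 6
  48 - 33 = 15
  52 - 48 = 4
  58 - 52 = 6
  66 - 58 = 8
  67 - 66 = 1
  89 - 67 = 22
  99 - 89 = 10


Delta encoded: [24, 3, 6, 15, 4, 6, 8, 1, 22, 10]


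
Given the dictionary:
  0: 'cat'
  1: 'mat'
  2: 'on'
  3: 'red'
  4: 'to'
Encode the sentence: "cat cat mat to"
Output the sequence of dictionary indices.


Look up each word in the dictionary:
  'cat' -> 0
  'cat' -> 0
  'mat' -> 1
  'to' -> 4

Encoded: [0, 0, 1, 4]


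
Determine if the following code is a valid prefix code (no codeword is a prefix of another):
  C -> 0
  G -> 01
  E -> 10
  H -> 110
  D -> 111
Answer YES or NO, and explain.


Checking each pair (does one codeword prefix another?):
  C='0' vs G='01': prefix -- VIOLATION

NO -- this is NOT a valid prefix code. C (0) is a prefix of G (01).


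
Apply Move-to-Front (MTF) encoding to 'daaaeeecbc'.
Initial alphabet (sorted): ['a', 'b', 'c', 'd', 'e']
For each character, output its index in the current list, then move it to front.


MTF encoding:
'd': index 3 in ['a', 'b', 'c', 'd', 'e'] -> ['d', 'a', 'b', 'c', 'e']
'a': index 1 in ['d', 'a', 'b', 'c', 'e'] -> ['a', 'd', 'b', 'c', 'e']
'a': index 0 in ['a', 'd', 'b', 'c', 'e'] -> ['a', 'd', 'b', 'c', 'e']
'a': index 0 in ['a', 'd', 'b', 'c', 'e'] -> ['a', 'd', 'b', 'c', 'e']
'e': index 4 in ['a', 'd', 'b', 'c', 'e'] -> ['e', 'a', 'd', 'b', 'c']
'e': index 0 in ['e', 'a', 'd', 'b', 'c'] -> ['e', 'a', 'd', 'b', 'c']
'e': index 0 in ['e', 'a', 'd', 'b', 'c'] -> ['e', 'a', 'd', 'b', 'c']
'c': index 4 in ['e', 'a', 'd', 'b', 'c'] -> ['c', 'e', 'a', 'd', 'b']
'b': index 4 in ['c', 'e', 'a', 'd', 'b'] -> ['b', 'c', 'e', 'a', 'd']
'c': index 1 in ['b', 'c', 'e', 'a', 'd'] -> ['c', 'b', 'e', 'a', 'd']


Output: [3, 1, 0, 0, 4, 0, 0, 4, 4, 1]
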